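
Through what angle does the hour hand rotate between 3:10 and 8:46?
The hour hand moves 0.5 degrees per minute.
Time elapsed: 8:46 - 3:10 = 336 minutes
Angular displacement: 336 x 0.5 = 168 degrees

Final answer: 168 degrees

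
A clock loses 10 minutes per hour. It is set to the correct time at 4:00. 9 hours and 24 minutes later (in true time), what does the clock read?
For every 60 true minutes, the faulty clock advances 60 - 10 = 50 minutes.
True elapsed: 9 hours and 24 minutes = 564 minutes.
Faulty clock advances: 564 x 50/60 = 470 minutes (drift: 94 minutes behind).
Shown time: 4:00 + 470 minutes = 11:50.

Final answer: 11:50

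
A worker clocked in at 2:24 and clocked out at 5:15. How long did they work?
From 2:24 to 5:15:
(5 x 60 + 15) - (2 x 60 + 24) = 315 - 144 = 171 minutes
= 2 hours and 51 minutes

Final answer: 2 hours and 51 minutes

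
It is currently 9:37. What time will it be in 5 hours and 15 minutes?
Starting time: 9:37
Adding 15 minutes to 37 minutes: 37 + 15 = 52 minutes
Adding 5 hours: 9 + 5 = 14 - 12 = 2
Final time: 2:52

Final answer: 2:52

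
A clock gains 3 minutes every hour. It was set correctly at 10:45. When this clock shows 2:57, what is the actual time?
For every 60 true minutes, the faulty clock advances 63 minutes, so 1 faulty-clock minute corresponds to 60/63 true minutes.
From 10:45 to 2:57 on the faulty dial is 252 minutes.
True elapsed: 252 x 60/63 = 240 minutes = 4 hours.
True time: 10:45 + 4 hours = 2:45.

Final answer: 2:45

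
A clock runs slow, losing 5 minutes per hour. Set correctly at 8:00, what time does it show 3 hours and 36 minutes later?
For every 60 true minutes, the faulty clock advances 60 - 5 = 55 minutes.
True elapsed: 3 hours and 36 minutes = 216 minutes.
Faulty clock advances: 216 x 55/60 = 198 minutes (drift: 18 minutes behind).
Shown time: 8:00 + 198 minutes = 11:18.

Final answer: 11:18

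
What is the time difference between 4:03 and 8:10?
From 4:03 to 8:10:
(8 x 60 + 10) - (4 x 60 + 3) = 490 - 243 = 247 minutes
= 4 hours and 7 minutes

Final answer: 4 hours and 7 minutes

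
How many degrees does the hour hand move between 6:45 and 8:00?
The hour hand moves 0.5 degrees per minute.
Time elapsed: 8:00 - 6:45 = 75 minutes
Angular displacement: 75 x 0.5 = 37.5 degrees

Final answer: 37.5 degrees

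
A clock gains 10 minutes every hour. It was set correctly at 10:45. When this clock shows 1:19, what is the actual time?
For every 60 true minutes, the faulty clock advances 70 minutes, so 1 faulty-clock minute corresponds to 60/70 true minutes.
From 10:45 to 1:19 on the faulty dial is 154 minutes.
True elapsed: 154 x 60/70 = 132 minutes = 2 hours and 12 minutes.
True time: 10:45 + 2 hours and 12 minutes = 12:57.

Final answer: 12:57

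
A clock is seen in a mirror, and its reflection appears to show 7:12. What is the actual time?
Reflection across the vertical (12-6) axis maps a hand at angle A degrees to (360 - A) degrees, which sends a reading of T minutes past 12:00 to (720 - T) minutes past 12:00.
Mirror reads 7:12 = 432 minutes past 12:00.
Actual time: (720 - 432) mod 720 = 288 minutes = 4:48.

Final answer: 4:48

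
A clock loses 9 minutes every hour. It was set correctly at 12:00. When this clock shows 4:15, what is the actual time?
For every 60 true minutes, the faulty clock advances 51 minutes, so 1 faulty-clock minute corresponds to 60/51 true minutes.
From 12:00 to 4:15 on the faulty dial is 255 minutes.
True elapsed: 255 x 60/51 = 300 minutes = 5 hours.
True time: 12:00 + 5 hours = 5:00.

Final answer: 5:00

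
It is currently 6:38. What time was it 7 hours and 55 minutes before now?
Starting time: 6:38 = 398 total minutes past 12:00
Subtracting: 7 hours and 55 minutes = 475 minutes
398 - 475 = -77 (negative, add 12 hours = 720) = 643 minutes
= 10 hours and 43 minutes past 12:00 = 10:43

Final answer: 10:43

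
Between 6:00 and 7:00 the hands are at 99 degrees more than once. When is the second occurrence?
At t minutes past 6:00, the hour hand is at 30 x 6 + 0.5t degrees and the minute hand is at 6t degrees.
The smaller angle between them is 99 degrees when |30H - 5.5t| = 99 or |30H - 5.5t| = 261.
With H = 6, solve 30 x 6 - 5.5t = +/- target for each target:
  t = (30 x 6 - 99) / 5.5 = 14.73
  t = (30 x 6 + 99) / 5.5 = 50.73
  t = (30 x 6 - 261) / 5.5 = -14.73 (outside (0, 60))
  t = (30 x 6 + 261) / 5.5 = 80.18 (outside (0, 60))
Valid solutions in (0, 60): {14.73, 50.73} minutes.
The second occurrence is t = 50.73 minutes.
The hands form a 99-degree angle at 50.73 minutes past 6:00.

Final answer: 50.73 minutes past 6:00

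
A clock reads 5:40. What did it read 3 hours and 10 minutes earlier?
Starting time: 5:40 = 340 total minutes past 12:00
Subtracting: 3 hours and 10 minutes = 190 minutes
340 - 190 = 150 minutes
= 2 hours and 30 minutes past 12:00 = 2:30

Final answer: 2:30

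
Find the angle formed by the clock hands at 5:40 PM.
Hour hand position: 5 x 30 + 40 x 0.5 = 170 degrees
Minute hand position: 40 x 6 = 240 degrees
Difference: |170 - 240| = 70 degrees
The angle between the hands is 70 degrees

Final answer: 70 degrees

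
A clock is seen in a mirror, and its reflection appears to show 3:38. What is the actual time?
Reflection across the vertical (12-6) axis maps a hand at angle A degrees to (360 - A) degrees, which sends a reading of T minutes past 12:00 to (720 - T) minutes past 12:00.
Mirror reads 3:38 = 218 minutes past 12:00.
Actual time: (720 - 218) mod 720 = 502 minutes = 8:22.

Final answer: 8:22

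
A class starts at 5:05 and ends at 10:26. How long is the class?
From 5:05 to 10:26:
(10 x 60 + 26) - (5 x 60 + 5) = 626 - 305 = 321 minutes
= 5 hours and 21 minutes

Final answer: 5 hours and 21 minutes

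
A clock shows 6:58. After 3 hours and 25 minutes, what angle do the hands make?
First find the time 3 hours and 25 minutes after 6:58.
Total minutes: 6 x 60 + 58 + 3 x 60 + 25 = 623.
623 mod 720 = 623 minutes = 10:23.
Now compute the angle at 10:23:
Hour hand: 10 x 30 + 23 x 0.5 = 311.5 degrees
Minute hand: 23 x 6 = 138 degrees
Difference: |311.5 - 138| = 173.5 degrees
The angle is 173.5 degrees

Final answer: 173.5 degrees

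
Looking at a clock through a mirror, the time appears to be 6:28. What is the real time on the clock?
Reflection across the vertical (12-6) axis maps a hand at angle A degrees to (360 - A) degrees, which sends a reading of T minutes past 12:00 to (720 - T) minutes past 12:00.
Mirror reads 6:28 = 388 minutes past 12:00.
Actual time: (720 - 388) mod 720 = 332 minutes = 5:32.

Final answer: 5:32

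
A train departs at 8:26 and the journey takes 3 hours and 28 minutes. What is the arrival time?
Starting time: 8:26
Adding 28 minutes to 26 minutes: 26 + 28 = 54 minutes
Adding 3 hours: 8 + 3 = 11
Final time: 11:54

Final answer: 11:54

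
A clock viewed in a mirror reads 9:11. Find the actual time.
Reflection across the vertical (12-6) axis maps a hand at angle A degrees to (360 - A) degrees, which sends a reading of T minutes past 12:00 to (720 - T) minutes past 12:00.
Mirror reads 9:11 = 551 minutes past 12:00.
Actual time: (720 - 551) mod 720 = 169 minutes = 2:49.

Final answer: 2:49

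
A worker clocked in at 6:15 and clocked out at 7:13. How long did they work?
From 6:15 to 7:13:
(7 x 60 + 13) - (6 x 60 + 15) = 433 - 375 = 58 minutes
= 58 minutes

Final answer: 58 minutes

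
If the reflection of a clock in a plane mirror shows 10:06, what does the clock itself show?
Reflection across the vertical (12-6) axis maps a hand at angle A degrees to (360 - A) degrees, which sends a reading of T minutes past 12:00 to (720 - T) minutes past 12:00.
Mirror reads 10:06 = 606 minutes past 12:00.
Actual time: (720 - 606) mod 720 = 114 minutes = 1:54.

Final answer: 1:54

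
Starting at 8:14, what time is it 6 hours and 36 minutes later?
Starting time: 8:14
Adding 36 minutes to 14 minutes: 14 + 36 = 50 minutes
Adding 6 hours: 8 + 6 = 14 - 12 = 2
Final time: 2:50

Final answer: 2:50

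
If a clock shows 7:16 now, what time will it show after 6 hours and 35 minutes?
Starting time: 7:16
Adding 35 minutes to 16 minutes: 16 + 35 = 51 minutes
Adding 6 hours: 7 + 6 = 13 - 12 = 1
Final time: 1:51

Final answer: 1:51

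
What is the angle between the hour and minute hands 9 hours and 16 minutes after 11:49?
First find the time 9 hours and 16 minutes after 11:49.
Total minutes: 11 x 60 + 49 + 9 x 60 + 16 = 1265.
1265 mod 720 = 545 minutes = 9:05.
Now compute the angle at 9:05:
Hour hand: 9 x 30 + 5 x 0.5 = 272.5 degrees
Minute hand: 5 x 6 = 30 degrees
Difference: |272.5 - 30| = 242.5 degrees
Smaller angle: 360 - 242.5 = 117.5 degrees

Final answer: 117.5 degrees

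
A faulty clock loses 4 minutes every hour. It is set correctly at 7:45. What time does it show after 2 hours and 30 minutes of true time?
For every 60 true minutes, the faulty clock advances 60 - 4 = 56 minutes.
True elapsed: 2 hours and 30 minutes = 150 minutes.
Faulty clock advances: 150 x 56/60 = 140 minutes (drift: 10 minutes behind).
Shown time: 7:45 + 140 minutes = 10:05.

Final answer: 10:05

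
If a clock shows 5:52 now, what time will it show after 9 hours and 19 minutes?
Starting time: 5:52
Adding 19 minutes to 52 minutes: 52 + 19 = 71 minutes = 1 hour and 11 minutes
Adding 9 hours: 5 + 9 + 1 (carry) = 15 - 12 = 3
Final time: 3:11

Final answer: 3:11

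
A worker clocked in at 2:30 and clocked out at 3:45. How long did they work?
From 2:30 to 3:45:
(3 x 60 + 45) - (2 x 60 + 30) = 225 - 150 = 75 minutes
= 1 hour and 15 minutes

Final answer: 1 hour and 15 minutes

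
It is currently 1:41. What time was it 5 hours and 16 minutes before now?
Starting time: 1:41 = 101 total minutes past 12:00
Subtracting: 5 hours and 16 minutes = 316 minutes
101 - 316 = -215 (negative, add 12 hours = 720) = 505 minutes
= 8 hours and 25 minutes past 12:00 = 8:25

Final answer: 8:25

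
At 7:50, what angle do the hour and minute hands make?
Hour hand position: 7 x 30 + 50 x 0.5 = 235 degrees
Minute hand position: 50 x 6 = 300 degrees
Difference: |235 - 300| = 65 degrees
The angle between the hands is 65 degrees

Final answer: 65 degrees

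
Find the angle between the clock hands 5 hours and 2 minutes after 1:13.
First find the time 5 hours and 2 minutes after 1:13.
Total minutes: 1 x 60 + 13 + 5 x 60 + 2 = 375.
375 mod 720 = 375 minutes = 6:15.
Now compute the angle at 6:15:
Hour hand: 6 x 30 + 15 x 0.5 = 187.5 degrees
Minute hand: 15 x 6 = 90 degrees
Difference: |187.5 - 90| = 97.5 degrees
The angle is 97.5 degrees

Final answer: 97.5 degrees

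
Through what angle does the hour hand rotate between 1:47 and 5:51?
The hour hand moves 0.5 degrees per minute.
Time elapsed: 5:51 - 1:47 = 244 minutes
Angular displacement: 244 x 0.5 = 122 degrees

Final answer: 122 degrees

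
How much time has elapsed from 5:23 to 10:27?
From 5:23 to 10:27:
(10 x 60 + 27) - (5 x 60 + 23) = 627 - 323 = 304 minutes
= 5 hours and 4 minutes

Final answer: 5 hours and 4 minutes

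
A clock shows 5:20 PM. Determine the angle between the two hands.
Hour hand position: 5 x 30 + 20 x 0.5 = 160 degrees
Minute hand position: 20 x 6 = 120 degrees
Difference: |160 - 120| = 40 degrees
The angle between the hands is 40 degrees

Final answer: 40 degrees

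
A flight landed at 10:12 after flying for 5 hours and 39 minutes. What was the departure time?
Starting time: 10:12 = 612 total minutes past 12:00
Subtracting: 5 hours and 39 minutes = 339 minutes
612 - 339 = 273 minutes
= 4 hours and 33 minutes past 12:00 = 4:33

Final answer: 4:33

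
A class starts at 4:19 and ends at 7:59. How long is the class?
From 4:19 to 7:59:
(7 x 60 + 59) - (4 x 60 + 19) = 479 - 259 = 220 minutes
= 3 hours and 40 minutes

Final answer: 3 hours and 40 minutes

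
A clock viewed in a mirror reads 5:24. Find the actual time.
Reflection across the vertical (12-6) axis maps a hand at angle A degrees to (360 - A) degrees, which sends a reading of T minutes past 12:00 to (720 - T) minutes past 12:00.
Mirror reads 5:24 = 324 minutes past 12:00.
Actual time: (720 - 324) mod 720 = 396 minutes = 6:36.

Final answer: 6:36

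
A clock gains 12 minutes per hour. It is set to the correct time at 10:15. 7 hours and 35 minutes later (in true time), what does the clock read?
For every 60 true minutes, the faulty clock advances 60 + 12 = 72 minutes.
True elapsed: 7 hours and 35 minutes = 455 minutes.
Faulty clock advances: 455 x 72/60 = 546 minutes (drift: 91 minutes ahead).
Shown time: 10:15 + 546 minutes = 7:21.

Final answer: 7:21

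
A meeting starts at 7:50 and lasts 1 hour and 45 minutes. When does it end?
Starting time: 7:50
Adding 45 minutes to 50 minutes: 50 + 45 = 95 minutes = 1 hour and 35 minutes
Adding 1 hour: 7 + 1 + 1 (carry) = 9
Final time: 9:35

Final answer: 9:35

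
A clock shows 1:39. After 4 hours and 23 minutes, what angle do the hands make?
First find the time 4 hours and 23 minutes after 1:39.
Total minutes: 1 x 60 + 39 + 4 x 60 + 23 = 362.
362 mod 720 = 362 minutes = 6:02.
Now compute the angle at 6:02:
Hour hand: 6 x 30 + 2 x 0.5 = 181 degrees
Minute hand: 2 x 6 = 12 degrees
Difference: |181 - 12| = 169 degrees
The angle is 169 degrees

Final answer: 169 degrees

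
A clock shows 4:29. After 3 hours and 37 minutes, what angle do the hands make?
First find the time 3 hours and 37 minutes after 4:29.
Total minutes: 4 x 60 + 29 + 3 x 60 + 37 = 486.
486 mod 720 = 486 minutes = 8:06.
Now compute the angle at 8:06:
Hour hand: 8 x 30 + 6 x 0.5 = 243 degrees
Minute hand: 6 x 6 = 36 degrees
Difference: |243 - 36| = 207 degrees
Smaller angle: 360 - 207 = 153 degrees

Final answer: 153 degrees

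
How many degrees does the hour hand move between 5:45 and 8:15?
The hour hand moves 0.5 degrees per minute.
Time elapsed: 8:15 - 5:45 = 150 minutes
Angular displacement: 150 x 0.5 = 75 degrees

Final answer: 75 degrees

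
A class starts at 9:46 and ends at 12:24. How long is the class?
From 9:46 to 12:24:
(12 x 60 + 24) - (9 x 60 + 46) = 744 - 586 = 158 minutes
= 2 hours and 38 minutes

Final answer: 2 hours and 38 minutes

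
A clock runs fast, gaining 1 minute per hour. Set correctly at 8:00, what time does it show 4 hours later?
For every 60 true minutes, the faulty clock advances 60 + 1 = 61 minutes.
True elapsed: 4 hours = 240 minutes.
Faulty clock advances: 240 x 61/60 = 244 minutes (drift: 4 minutes ahead).
Shown time: 8:00 + 244 minutes = 12:04.

Final answer: 12:04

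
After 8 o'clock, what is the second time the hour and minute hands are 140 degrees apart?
At t minutes past 8:00, the hour hand is at 30 x 8 + 0.5t degrees and the minute hand is at 6t degrees.
The smaller angle between them is 140 degrees when |30H - 5.5t| = 140 or |30H - 5.5t| = 220.
With H = 8, solve 30 x 8 - 5.5t = +/- target for each target:
  t = (30 x 8 - 140) / 5.5 = 18.18
  t = (30 x 8 + 140) / 5.5 = 69.09 (outside (0, 60))
  t = (30 x 8 - 220) / 5.5 = 3.64
  t = (30 x 8 + 220) / 5.5 = 83.64 (outside (0, 60))
Valid solutions in (0, 60): {3.64, 18.18} minutes.
The second occurrence is t = 18.18 minutes.
The hands form a 140-degree angle at 18.18 minutes past 8:00.

Final answer: 18.18 minutes past 8:00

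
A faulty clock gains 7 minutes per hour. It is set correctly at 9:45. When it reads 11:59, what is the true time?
For every 60 true minutes, the faulty clock advances 67 minutes, so 1 faulty-clock minute corresponds to 60/67 true minutes.
From 9:45 to 11:59 on the faulty dial is 134 minutes.
True elapsed: 134 x 60/67 = 120 minutes = 2 hours.
True time: 9:45 + 2 hours = 11:45.

Final answer: 11:45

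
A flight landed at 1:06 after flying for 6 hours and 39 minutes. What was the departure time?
Starting time: 1:06 = 66 total minutes past 12:00
Subtracting: 6 hours and 39 minutes = 399 minutes
66 - 399 = -333 (negative, add 12 hours = 720) = 387 minutes
= 6 hours and 27 minutes past 12:00 = 6:27

Final answer: 6:27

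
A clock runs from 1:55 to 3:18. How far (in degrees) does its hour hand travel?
The hour hand moves 0.5 degrees per minute.
Time elapsed: 3:18 - 1:55 = 83 minutes
Angular displacement: 83 x 0.5 = 41.5 degrees

Final answer: 41.5 degrees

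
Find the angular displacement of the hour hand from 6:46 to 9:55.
The hour hand moves 0.5 degrees per minute.
Time elapsed: 9:55 - 6:46 = 189 minutes
Angular displacement: 189 x 0.5 = 94.5 degrees

Final answer: 94.5 degrees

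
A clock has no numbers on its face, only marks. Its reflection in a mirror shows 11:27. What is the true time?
Reflection across the vertical (12-6) axis maps a hand at angle A degrees to (360 - A) degrees, which sends a reading of T minutes past 12:00 to (720 - T) minutes past 12:00.
Mirror reads 11:27 = 687 minutes past 12:00.
Actual time: (720 - 687) mod 720 = 33 minutes = 12:33.

Final answer: 12:33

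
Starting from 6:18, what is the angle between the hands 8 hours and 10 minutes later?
First find the time 8 hours and 10 minutes after 6:18.
Total minutes: 6 x 60 + 18 + 8 x 60 + 10 = 868.
868 mod 720 = 148 minutes = 2:28.
Now compute the angle at 2:28:
Hour hand: 2 x 30 + 28 x 0.5 = 74 degrees
Minute hand: 28 x 6 = 168 degrees
Difference: |74 - 168| = 94 degrees
The angle is 94 degrees

Final answer: 94 degrees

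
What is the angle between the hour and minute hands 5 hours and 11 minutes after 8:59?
First find the time 5 hours and 11 minutes after 8:59.
Total minutes: 8 x 60 + 59 + 5 x 60 + 11 = 850.
850 mod 720 = 130 minutes = 2:10.
Now compute the angle at 2:10:
Hour hand: 2 x 30 + 10 x 0.5 = 65 degrees
Minute hand: 10 x 6 = 60 degrees
Difference: |65 - 60| = 5 degrees
The angle is 5 degrees

Final answer: 5 degrees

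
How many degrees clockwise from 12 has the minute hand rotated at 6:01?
The minute hand moves 6 degrees per minute.
At 6:01: 1 x 6 = 6 degrees

Final answer: 6 degrees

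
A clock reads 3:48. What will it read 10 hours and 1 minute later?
Starting time: 3:48
Adding 1 minute to 48 minutes: 48 + 1 = 49 minutes
Adding 10 hours: 3 + 10 = 13 - 12 = 1
Final time: 1:49

Final answer: 1:49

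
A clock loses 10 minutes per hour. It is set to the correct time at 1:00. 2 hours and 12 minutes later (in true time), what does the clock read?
For every 60 true minutes, the faulty clock advances 60 - 10 = 50 minutes.
True elapsed: 2 hours and 12 minutes = 132 minutes.
Faulty clock advances: 132 x 50/60 = 110 minutes (drift: 22 minutes behind).
Shown time: 1:00 + 110 minutes = 2:50.

Final answer: 2:50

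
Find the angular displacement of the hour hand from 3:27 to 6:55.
The hour hand moves 0.5 degrees per minute.
Time elapsed: 6:55 - 3:27 = 208 minutes
Angular displacement: 208 x 0.5 = 104 degrees

Final answer: 104 degrees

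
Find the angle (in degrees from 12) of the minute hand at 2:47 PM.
The minute hand moves 6 degrees per minute.
At 2:47: 47 x 6 = 282 degrees

Final answer: 282 degrees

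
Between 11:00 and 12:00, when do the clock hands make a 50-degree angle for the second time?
At t minutes past 11:00, the hour hand is at 30 x 11 + 0.5t degrees and the minute hand is at 6t degrees.
The smaller angle between them is 50 degrees when |30H - 5.5t| = 50 or |30H - 5.5t| = 310.
With H = 11, solve 30 x 11 - 5.5t = +/- target for each target:
  t = (30 x 11 - 50) / 5.5 = 50.91
  t = (30 x 11 + 50) / 5.5 = 69.09 (outside (0, 60))
  t = (30 x 11 - 310) / 5.5 = 3.64
  t = (30 x 11 + 310) / 5.5 = 116.36 (outside (0, 60))
Valid solutions in (0, 60): {3.64, 50.91} minutes.
The second occurrence is t = 50.91 minutes.
The hands form a 50-degree angle at 50.91 minutes past 11:00.

Final answer: 50.91 minutes past 11:00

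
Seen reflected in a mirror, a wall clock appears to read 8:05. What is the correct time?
Reflection across the vertical (12-6) axis maps a hand at angle A degrees to (360 - A) degrees, which sends a reading of T minutes past 12:00 to (720 - T) minutes past 12:00.
Mirror reads 8:05 = 485 minutes past 12:00.
Actual time: (720 - 485) mod 720 = 235 minutes = 3:55.

Final answer: 3:55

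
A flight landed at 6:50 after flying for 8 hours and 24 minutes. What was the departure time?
Starting time: 6:50 = 410 total minutes past 12:00
Subtracting: 8 hours and 24 minutes = 504 minutes
410 - 504 = -94 (negative, add 12 hours = 720) = 626 minutes
= 10 hours and 26 minutes past 12:00 = 10:26

Final answer: 10:26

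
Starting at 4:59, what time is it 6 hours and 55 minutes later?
Starting time: 4:59
Adding 55 minutes to 59 minutes: 59 + 55 = 114 minutes = 1 hour and 54 minutes
Adding 6 hours: 4 + 6 + 1 (carry) = 11
Final time: 11:54

Final answer: 11:54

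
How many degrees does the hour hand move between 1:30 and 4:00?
The hour hand moves 0.5 degrees per minute.
Time elapsed: 4:00 - 1:30 = 150 minutes
Angular displacement: 150 x 0.5 = 75 degrees

Final answer: 75 degrees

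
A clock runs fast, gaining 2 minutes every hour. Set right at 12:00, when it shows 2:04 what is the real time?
For every 60 true minutes, the faulty clock advances 62 minutes, so 1 faulty-clock minute corresponds to 60/62 true minutes.
From 12:00 to 2:04 on the faulty dial is 124 minutes.
True elapsed: 124 x 60/62 = 120 minutes = 2 hours.
True time: 12:00 + 2 hours = 2:00.

Final answer: 2:00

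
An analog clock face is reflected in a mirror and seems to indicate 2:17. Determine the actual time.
Reflection across the vertical (12-6) axis maps a hand at angle A degrees to (360 - A) degrees, which sends a reading of T minutes past 12:00 to (720 - T) minutes past 12:00.
Mirror reads 2:17 = 137 minutes past 12:00.
Actual time: (720 - 137) mod 720 = 583 minutes = 9:43.

Final answer: 9:43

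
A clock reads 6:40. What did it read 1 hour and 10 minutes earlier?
Starting time: 6:40 = 400 total minutes past 12:00
Subtracting: 1 hour and 10 minutes = 70 minutes
400 - 70 = 330 minutes
= 5 hours and 30 minutes past 12:00 = 5:30

Final answer: 5:30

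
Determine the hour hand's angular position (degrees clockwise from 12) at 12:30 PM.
The hour hand moves 30 degrees per hour and 0.5 degrees per minute.
At 12:30: (0) x 30 + 30 x 0.5 = 0 + 15 = 15 degrees

Final answer: 15 degrees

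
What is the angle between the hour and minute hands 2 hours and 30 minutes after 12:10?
First find the time 2 hours and 30 minutes after 12:10.
Total minutes: 12 x 60 + 10 + 2 x 60 + 30 = 880.
880 mod 720 = 160 minutes = 2:40.
Now compute the angle at 2:40:
Hour hand: 2 x 30 + 40 x 0.5 = 80 degrees
Minute hand: 40 x 6 = 240 degrees
Difference: |80 - 240| = 160 degrees
The angle is 160 degrees

Final answer: 160 degrees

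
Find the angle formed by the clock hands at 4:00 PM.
Hour hand position: 4 x 30 + 0 x 0.5 = 120 degrees
Minute hand position: 0 x 6 = 0 degrees
Difference: |120 - 0| = 120 degrees
The angle between the hands is 120 degrees

Final answer: 120 degrees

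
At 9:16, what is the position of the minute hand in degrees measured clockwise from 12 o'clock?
The minute hand moves 6 degrees per minute.
At 9:16: 16 x 6 = 96 degrees

Final answer: 96 degrees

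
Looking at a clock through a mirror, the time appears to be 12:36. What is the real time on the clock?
Reflection across the vertical (12-6) axis maps a hand at angle A degrees to (360 - A) degrees, which sends a reading of T minutes past 12:00 to (720 - T) minutes past 12:00.
Mirror reads 12:36 = 36 minutes past 12:00.
Actual time: (720 - 36) mod 720 = 684 minutes = 11:24.

Final answer: 11:24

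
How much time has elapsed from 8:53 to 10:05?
From 8:53 to 10:05:
(10 x 60 + 5) - (8 x 60 + 53) = 605 - 533 = 72 minutes
= 1 hour and 12 minutes

Final answer: 1 hour and 12 minutes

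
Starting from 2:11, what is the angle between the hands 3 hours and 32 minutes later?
First find the time 3 hours and 32 minutes after 2:11.
Total minutes: 2 x 60 + 11 + 3 x 60 + 32 = 343.
343 mod 720 = 343 minutes = 5:43.
Now compute the angle at 5:43:
Hour hand: 5 x 30 + 43 x 0.5 = 171.5 degrees
Minute hand: 43 x 6 = 258 degrees
Difference: |171.5 - 258| = 86.5 degrees
The angle is 86.5 degrees

Final answer: 86.5 degrees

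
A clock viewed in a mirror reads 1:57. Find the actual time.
Reflection across the vertical (12-6) axis maps a hand at angle A degrees to (360 - A) degrees, which sends a reading of T minutes past 12:00 to (720 - T) minutes past 12:00.
Mirror reads 1:57 = 117 minutes past 12:00.
Actual time: (720 - 117) mod 720 = 603 minutes = 10:03.

Final answer: 10:03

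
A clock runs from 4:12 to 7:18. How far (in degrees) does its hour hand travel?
The hour hand moves 0.5 degrees per minute.
Time elapsed: 7:18 - 4:12 = 186 minutes
Angular displacement: 186 x 0.5 = 93 degrees

Final answer: 93 degrees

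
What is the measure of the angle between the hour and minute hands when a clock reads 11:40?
Hour hand position: 11 x 30 + 40 x 0.5 = 350 degrees
Minute hand position: 40 x 6 = 240 degrees
Difference: |350 - 240| = 110 degrees
The angle between the hands is 110 degrees

Final answer: 110 degrees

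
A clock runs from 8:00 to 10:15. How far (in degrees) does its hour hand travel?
The hour hand moves 0.5 degrees per minute.
Time elapsed: 10:15 - 8:00 = 135 minutes
Angular displacement: 135 x 0.5 = 67.5 degrees

Final answer: 67.5 degrees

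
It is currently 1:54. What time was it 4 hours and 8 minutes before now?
Starting time: 1:54 = 114 total minutes past 12:00
Subtracting: 4 hours and 8 minutes = 248 minutes
114 - 248 = -134 (negative, add 12 hours = 720) = 586 minutes
= 9 hours and 46 minutes past 12:00 = 9:46

Final answer: 9:46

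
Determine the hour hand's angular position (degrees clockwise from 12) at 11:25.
The hour hand moves 30 degrees per hour and 0.5 degrees per minute.
At 11:25: (11) x 30 + 25 x 0.5 = 330 + 12.5 = 342.5 degrees

Final answer: 342.5 degrees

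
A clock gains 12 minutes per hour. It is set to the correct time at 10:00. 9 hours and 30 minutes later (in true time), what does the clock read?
For every 60 true minutes, the faulty clock advances 60 + 12 = 72 minutes.
True elapsed: 9 hours and 30 minutes = 570 minutes.
Faulty clock advances: 570 x 72/60 = 684 minutes (drift: 114 minutes ahead).
Shown time: 10:00 + 684 minutes = 9:24.

Final answer: 9:24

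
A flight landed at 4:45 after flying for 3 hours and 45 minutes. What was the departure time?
Starting time: 4:45 = 285 total minutes past 12:00
Subtracting: 3 hours and 45 minutes = 225 minutes
285 - 225 = 60 minutes
= 1 hour past 12:00 = 1:00

Final answer: 1:00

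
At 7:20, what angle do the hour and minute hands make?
Hour hand position: 7 x 30 + 20 x 0.5 = 220 degrees
Minute hand position: 20 x 6 = 120 degrees
Difference: |220 - 120| = 100 degrees
The angle between the hands is 100 degrees

Final answer: 100 degrees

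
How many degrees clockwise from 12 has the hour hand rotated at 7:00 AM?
The hour hand moves 30 degrees per hour and 0.5 degrees per minute.
At 7:00: (7) x 30 + 0 x 0.5 = 210 + 0 = 210 degrees

Final answer: 210 degrees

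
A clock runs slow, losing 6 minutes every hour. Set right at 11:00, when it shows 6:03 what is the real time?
For every 60 true minutes, the faulty clock advances 54 minutes, so 1 faulty-clock minute corresponds to 60/54 true minutes.
From 11:00 to 6:03 on the faulty dial is 423 minutes.
True elapsed: 423 x 60/54 = 470 minutes = 7 hours and 50 minutes.
True time: 11:00 + 7 hours and 50 minutes = 6:50.

Final answer: 6:50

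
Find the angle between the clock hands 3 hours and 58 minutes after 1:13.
First find the time 3 hours and 58 minutes after 1:13.
Total minutes: 1 x 60 + 13 + 3 x 60 + 58 = 311.
311 mod 720 = 311 minutes = 5:11.
Now compute the angle at 5:11:
Hour hand: 5 x 30 + 11 x 0.5 = 155.5 degrees
Minute hand: 11 x 6 = 66 degrees
Difference: |155.5 - 66| = 89.5 degrees
The angle is 89.5 degrees

Final answer: 89.5 degrees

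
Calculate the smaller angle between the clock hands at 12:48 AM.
Hour hand position: 0 x 30 + 48 x 0.5 = 24 degrees
Minute hand position: 48 x 6 = 288 degrees
Difference: |24 - 288| = 264 degrees
Since 264 > 180, the smaller angle is 360 - 264 = 96 degrees

Final answer: 96 degrees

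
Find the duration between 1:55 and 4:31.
From 1:55 to 4:31:
(4 x 60 + 31) - (1 x 60 + 55) = 271 - 115 = 156 minutes
= 2 hours and 36 minutes

Final answer: 2 hours and 36 minutes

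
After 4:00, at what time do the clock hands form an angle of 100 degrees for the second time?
At t minutes past 4:00, the hour hand is at 30 x 4 + 0.5t degrees and the minute hand is at 6t degrees.
The smaller angle between them is 100 degrees when |30H - 5.5t| = 100 or |30H - 5.5t| = 260.
With H = 4, solve 30 x 4 - 5.5t = +/- target for each target:
  t = (30 x 4 - 100) / 5.5 = 3.64
  t = (30 x 4 + 100) / 5.5 = 40
  t = (30 x 4 - 260) / 5.5 = -25.45 (outside (0, 60))
  t = (30 x 4 + 260) / 5.5 = 69.09 (outside (0, 60))
Valid solutions in (0, 60): {3.64, 40} minutes.
The second occurrence is t = 40 minutes.
The hands form a 100-degree angle at 40 minutes past 4:00.

Final answer: 40 minutes past 4:00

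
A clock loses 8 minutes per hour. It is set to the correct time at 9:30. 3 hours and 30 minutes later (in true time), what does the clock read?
For every 60 true minutes, the faulty clock advances 60 - 8 = 52 minutes.
True elapsed: 3 hours and 30 minutes = 210 minutes.
Faulty clock advances: 210 x 52/60 = 182 minutes (drift: 28 minutes behind).
Shown time: 9:30 + 182 minutes = 12:32.

Final answer: 12:32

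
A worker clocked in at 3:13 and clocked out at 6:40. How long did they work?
From 3:13 to 6:40:
(6 x 60 + 40) - (3 x 60 + 13) = 400 - 193 = 207 minutes
= 3 hours and 27 minutes

Final answer: 3 hours and 27 minutes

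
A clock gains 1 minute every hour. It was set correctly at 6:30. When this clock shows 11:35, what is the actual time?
For every 60 true minutes, the faulty clock advances 61 minutes, so 1 faulty-clock minute corresponds to 60/61 true minutes.
From 6:30 to 11:35 on the faulty dial is 305 minutes.
True elapsed: 305 x 60/61 = 300 minutes = 5 hours.
True time: 6:30 + 5 hours = 11:30.

Final answer: 11:30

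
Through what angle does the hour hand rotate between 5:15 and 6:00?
The hour hand moves 0.5 degrees per minute.
Time elapsed: 6:00 - 5:15 = 45 minutes
Angular displacement: 45 x 0.5 = 22.5 degrees

Final answer: 22.5 degrees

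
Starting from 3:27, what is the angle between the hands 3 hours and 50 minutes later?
First find the time 3 hours and 50 minutes after 3:27.
Total minutes: 3 x 60 + 27 + 3 x 60 + 50 = 437.
437 mod 720 = 437 minutes = 7:17.
Now compute the angle at 7:17:
Hour hand: 7 x 30 + 17 x 0.5 = 218.5 degrees
Minute hand: 17 x 6 = 102 degrees
Difference: |218.5 - 102| = 116.5 degrees
The angle is 116.5 degrees

Final answer: 116.5 degrees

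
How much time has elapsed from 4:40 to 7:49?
From 4:40 to 7:49:
(7 x 60 + 49) - (4 x 60 + 40) = 469 - 280 = 189 minutes
= 3 hours and 9 minutes

Final answer: 3 hours and 9 minutes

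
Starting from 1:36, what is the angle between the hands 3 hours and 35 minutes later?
First find the time 3 hours and 35 minutes after 1:36.
Total minutes: 1 x 60 + 36 + 3 x 60 + 35 = 311.
311 mod 720 = 311 minutes = 5:11.
Now compute the angle at 5:11:
Hour hand: 5 x 30 + 11 x 0.5 = 155.5 degrees
Minute hand: 11 x 6 = 66 degrees
Difference: |155.5 - 66| = 89.5 degrees
The angle is 89.5 degrees

Final answer: 89.5 degrees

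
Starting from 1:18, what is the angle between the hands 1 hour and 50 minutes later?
First find the time 1 hour and 50 minutes after 1:18.
Total minutes: 1 x 60 + 18 + 1 x 60 + 50 = 188.
188 mod 720 = 188 minutes = 3:08.
Now compute the angle at 3:08:
Hour hand: 3 x 30 + 8 x 0.5 = 94 degrees
Minute hand: 8 x 6 = 48 degrees
Difference: |94 - 48| = 46 degrees
The angle is 46 degrees

Final answer: 46 degrees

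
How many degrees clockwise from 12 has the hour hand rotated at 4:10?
The hour hand moves 30 degrees per hour and 0.5 degrees per minute.
At 4:10: (4) x 30 + 10 x 0.5 = 120 + 5 = 125 degrees

Final answer: 125 degrees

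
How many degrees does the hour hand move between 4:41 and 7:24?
The hour hand moves 0.5 degrees per minute.
Time elapsed: 7:24 - 4:41 = 163 minutes
Angular displacement: 163 x 0.5 = 81.5 degrees

Final answer: 81.5 degrees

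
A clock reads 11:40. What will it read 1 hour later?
Starting time: 11:40
Adding 0 minutes to 40 minutes: 40 + 0 = 40 minutes
Adding 1 hour: 11 + 1 = 12
Final time: 12:40

Final answer: 12:40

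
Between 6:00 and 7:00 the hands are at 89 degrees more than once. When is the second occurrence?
At t minutes past 6:00, the hour hand is at 30 x 6 + 0.5t degrees and the minute hand is at 6t degrees.
The smaller angle between them is 89 degrees when |30H - 5.5t| = 89 or |30H - 5.5t| = 271.
With H = 6, solve 30 x 6 - 5.5t = +/- target for each target:
  t = (30 x 6 - 89) / 5.5 = 16.55
  t = (30 x 6 + 89) / 5.5 = 48.91
  t = (30 x 6 - 271) / 5.5 = -16.55 (outside (0, 60))
  t = (30 x 6 + 271) / 5.5 = 82 (outside (0, 60))
Valid solutions in (0, 60): {16.55, 48.91} minutes.
The second occurrence is t = 48.91 minutes.
The hands form a 89-degree angle at 48.91 minutes past 6:00.

Final answer: 48.91 minutes past 6:00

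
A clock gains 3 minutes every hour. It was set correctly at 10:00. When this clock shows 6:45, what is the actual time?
For every 60 true minutes, the faulty clock advances 63 minutes, so 1 faulty-clock minute corresponds to 60/63 true minutes.
From 10:00 to 6:45 on the faulty dial is 525 minutes.
True elapsed: 525 x 60/63 = 500 minutes = 8 hours and 20 minutes.
True time: 10:00 + 8 hours and 20 minutes = 6:20.

Final answer: 6:20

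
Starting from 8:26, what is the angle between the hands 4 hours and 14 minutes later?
First find the time 4 hours and 14 minutes after 8:26.
Total minutes: 8 x 60 + 26 + 4 x 60 + 14 = 760.
760 mod 720 = 40 minutes = 12:40.
Now compute the angle at 12:40:
Hour hand: 0 x 30 + 40 x 0.5 = 20 degrees
Minute hand: 40 x 6 = 240 degrees
Difference: |20 - 240| = 220 degrees
Smaller angle: 360 - 220 = 140 degrees

Final answer: 140 degrees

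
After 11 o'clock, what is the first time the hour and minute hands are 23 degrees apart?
At t minutes past 11:00, the hour hand is at 30 x 11 + 0.5t degrees and the minute hand is at 6t degrees.
The smaller angle between them is 23 degrees when |30H - 5.5t| = 23 or |30H - 5.5t| = 337.
With H = 11, solve 30 x 11 - 5.5t = +/- target for each target:
  t = (30 x 11 - 23) / 5.5 = 55.82
  t = (30 x 11 + 23) / 5.5 = 64.18 (outside (0, 60))
  t = (30 x 11 - 337) / 5.5 = -1.27 (outside (0, 60))
  t = (30 x 11 + 337) / 5.5 = 121.27 (outside (0, 60))
Valid solutions in (0, 60): {55.82} minutes.
The first occurrence is t = 55.82 minutes.
The hands form a 23-degree angle at 55.82 minutes past 11:00.

Final answer: 55.82 minutes past 11:00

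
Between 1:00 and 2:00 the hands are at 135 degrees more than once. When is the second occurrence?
At t minutes past 1:00, the hour hand is at 30 x 1 + 0.5t degrees and the minute hand is at 6t degrees.
The smaller angle between them is 135 degrees when |30H - 5.5t| = 135 or |30H - 5.5t| = 225.
With H = 1, solve 30 x 1 - 5.5t = +/- target for each target:
  t = (30 x 1 - 135) / 5.5 = -19.09 (outside (0, 60))
  t = (30 x 1 + 135) / 5.5 = 30
  t = (30 x 1 - 225) / 5.5 = -35.45 (outside (0, 60))
  t = (30 x 1 + 225) / 5.5 = 46.36
Valid solutions in (0, 60): {30, 46.36} minutes.
The second occurrence is t = 46.36 minutes.
The hands form a 135-degree angle at 46.36 minutes past 1:00.

Final answer: 46.36 minutes past 1:00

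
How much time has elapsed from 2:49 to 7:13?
From 2:49 to 7:13:
(7 x 60 + 13) - (2 x 60 + 49) = 433 - 169 = 264 minutes
= 4 hours and 24 minutes

Final answer: 4 hours and 24 minutes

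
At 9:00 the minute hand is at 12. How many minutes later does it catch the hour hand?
The minute hand gains 5.5 degrees per minute on the hour hand.
At 9:00, the hour hand is at 270 degrees and the minute hand is at 0 degrees.
The gap is 270 degrees. Time to close: 270/5.5 = 60 x 9/11 = 49.09 minutes.
The hands overlap at 49.09 minutes past 9:00.

Final answer: 49.09 minutes past 9:00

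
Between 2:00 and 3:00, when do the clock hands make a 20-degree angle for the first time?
At t minutes past 2:00, the hour hand is at 30 x 2 + 0.5t degrees and the minute hand is at 6t degrees.
The smaller angle between them is 20 degrees when |30H - 5.5t| = 20 or |30H - 5.5t| = 340.
With H = 2, solve 30 x 2 - 5.5t = +/- target for each target:
  t = (30 x 2 - 20) / 5.5 = 7.27
  t = (30 x 2 + 20) / 5.5 = 14.55
  t = (30 x 2 - 340) / 5.5 = -50.91 (outside (0, 60))
  t = (30 x 2 + 340) / 5.5 = 72.73 (outside (0, 60))
Valid solutions in (0, 60): {7.27, 14.55} minutes.
The first occurrence is t = 7.27 minutes.
The hands form a 20-degree angle at 7.27 minutes past 2:00.

Final answer: 7.27 minutes past 2:00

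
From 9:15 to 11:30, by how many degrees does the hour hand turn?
The hour hand moves 0.5 degrees per minute.
Time elapsed: 11:30 - 9:15 = 135 minutes
Angular displacement: 135 x 0.5 = 67.5 degrees

Final answer: 67.5 degrees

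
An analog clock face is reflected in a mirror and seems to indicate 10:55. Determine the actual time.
Reflection across the vertical (12-6) axis maps a hand at angle A degrees to (360 - A) degrees, which sends a reading of T minutes past 12:00 to (720 - T) minutes past 12:00.
Mirror reads 10:55 = 655 minutes past 12:00.
Actual time: (720 - 655) mod 720 = 65 minutes = 1:05.

Final answer: 1:05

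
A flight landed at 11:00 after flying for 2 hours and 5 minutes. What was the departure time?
Starting time: 11:00 = 660 total minutes past 12:00
Subtracting: 2 hours and 5 minutes = 125 minutes
660 - 125 = 535 minutes
= 8 hours and 55 minutes past 12:00 = 8:55

Final answer: 8:55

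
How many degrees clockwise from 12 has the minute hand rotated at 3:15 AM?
The minute hand moves 6 degrees per minute.
At 3:15: 15 x 6 = 90 degrees

Final answer: 90 degrees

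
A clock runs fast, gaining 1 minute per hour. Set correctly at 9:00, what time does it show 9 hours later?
For every 60 true minutes, the faulty clock advances 60 + 1 = 61 minutes.
True elapsed: 9 hours = 540 minutes.
Faulty clock advances: 540 x 61/60 = 549 minutes (drift: 9 minutes ahead).
Shown time: 9:00 + 549 minutes = 6:09.

Final answer: 6:09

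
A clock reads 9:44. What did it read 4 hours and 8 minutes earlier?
Starting time: 9:44 = 584 total minutes past 12:00
Subtracting: 4 hours and 8 minutes = 248 minutes
584 - 248 = 336 minutes
= 5 hours and 36 minutes past 12:00 = 5:36

Final answer: 5:36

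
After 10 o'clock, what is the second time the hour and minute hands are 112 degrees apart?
At t minutes past 10:00, the hour hand is at 30 x 10 + 0.5t degrees and the minute hand is at 6t degrees.
The smaller angle between them is 112 degrees when |30H - 5.5t| = 112 or |30H - 5.5t| = 248.
With H = 10, solve 30 x 10 - 5.5t = +/- target for each target:
  t = (30 x 10 - 112) / 5.5 = 34.18
  t = (30 x 10 + 112) / 5.5 = 74.91 (outside (0, 60))
  t = (30 x 10 - 248) / 5.5 = 9.45
  t = (30 x 10 + 248) / 5.5 = 99.64 (outside (0, 60))
Valid solutions in (0, 60): {9.45, 34.18} minutes.
The second occurrence is t = 34.18 minutes.
The hands form a 112-degree angle at 34.18 minutes past 10:00.

Final answer: 34.18 minutes past 10:00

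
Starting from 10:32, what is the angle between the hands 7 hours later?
First find the time 7 hours after 10:32.
Total minutes: 10 x 60 + 32 + 7 x 60 + 0 = 1052.
1052 mod 720 = 332 minutes = 5:32.
Now compute the angle at 5:32:
Hour hand: 5 x 30 + 32 x 0.5 = 166 degrees
Minute hand: 32 x 6 = 192 degrees
Difference: |166 - 192| = 26 degrees
The angle is 26 degrees

Final answer: 26 degrees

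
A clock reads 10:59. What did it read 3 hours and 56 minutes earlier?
Starting time: 10:59 = 659 total minutes past 12:00
Subtracting: 3 hours and 56 minutes = 236 minutes
659 - 236 = 423 minutes
= 7 hours and 3 minutes past 12:00 = 7:03

Final answer: 7:03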